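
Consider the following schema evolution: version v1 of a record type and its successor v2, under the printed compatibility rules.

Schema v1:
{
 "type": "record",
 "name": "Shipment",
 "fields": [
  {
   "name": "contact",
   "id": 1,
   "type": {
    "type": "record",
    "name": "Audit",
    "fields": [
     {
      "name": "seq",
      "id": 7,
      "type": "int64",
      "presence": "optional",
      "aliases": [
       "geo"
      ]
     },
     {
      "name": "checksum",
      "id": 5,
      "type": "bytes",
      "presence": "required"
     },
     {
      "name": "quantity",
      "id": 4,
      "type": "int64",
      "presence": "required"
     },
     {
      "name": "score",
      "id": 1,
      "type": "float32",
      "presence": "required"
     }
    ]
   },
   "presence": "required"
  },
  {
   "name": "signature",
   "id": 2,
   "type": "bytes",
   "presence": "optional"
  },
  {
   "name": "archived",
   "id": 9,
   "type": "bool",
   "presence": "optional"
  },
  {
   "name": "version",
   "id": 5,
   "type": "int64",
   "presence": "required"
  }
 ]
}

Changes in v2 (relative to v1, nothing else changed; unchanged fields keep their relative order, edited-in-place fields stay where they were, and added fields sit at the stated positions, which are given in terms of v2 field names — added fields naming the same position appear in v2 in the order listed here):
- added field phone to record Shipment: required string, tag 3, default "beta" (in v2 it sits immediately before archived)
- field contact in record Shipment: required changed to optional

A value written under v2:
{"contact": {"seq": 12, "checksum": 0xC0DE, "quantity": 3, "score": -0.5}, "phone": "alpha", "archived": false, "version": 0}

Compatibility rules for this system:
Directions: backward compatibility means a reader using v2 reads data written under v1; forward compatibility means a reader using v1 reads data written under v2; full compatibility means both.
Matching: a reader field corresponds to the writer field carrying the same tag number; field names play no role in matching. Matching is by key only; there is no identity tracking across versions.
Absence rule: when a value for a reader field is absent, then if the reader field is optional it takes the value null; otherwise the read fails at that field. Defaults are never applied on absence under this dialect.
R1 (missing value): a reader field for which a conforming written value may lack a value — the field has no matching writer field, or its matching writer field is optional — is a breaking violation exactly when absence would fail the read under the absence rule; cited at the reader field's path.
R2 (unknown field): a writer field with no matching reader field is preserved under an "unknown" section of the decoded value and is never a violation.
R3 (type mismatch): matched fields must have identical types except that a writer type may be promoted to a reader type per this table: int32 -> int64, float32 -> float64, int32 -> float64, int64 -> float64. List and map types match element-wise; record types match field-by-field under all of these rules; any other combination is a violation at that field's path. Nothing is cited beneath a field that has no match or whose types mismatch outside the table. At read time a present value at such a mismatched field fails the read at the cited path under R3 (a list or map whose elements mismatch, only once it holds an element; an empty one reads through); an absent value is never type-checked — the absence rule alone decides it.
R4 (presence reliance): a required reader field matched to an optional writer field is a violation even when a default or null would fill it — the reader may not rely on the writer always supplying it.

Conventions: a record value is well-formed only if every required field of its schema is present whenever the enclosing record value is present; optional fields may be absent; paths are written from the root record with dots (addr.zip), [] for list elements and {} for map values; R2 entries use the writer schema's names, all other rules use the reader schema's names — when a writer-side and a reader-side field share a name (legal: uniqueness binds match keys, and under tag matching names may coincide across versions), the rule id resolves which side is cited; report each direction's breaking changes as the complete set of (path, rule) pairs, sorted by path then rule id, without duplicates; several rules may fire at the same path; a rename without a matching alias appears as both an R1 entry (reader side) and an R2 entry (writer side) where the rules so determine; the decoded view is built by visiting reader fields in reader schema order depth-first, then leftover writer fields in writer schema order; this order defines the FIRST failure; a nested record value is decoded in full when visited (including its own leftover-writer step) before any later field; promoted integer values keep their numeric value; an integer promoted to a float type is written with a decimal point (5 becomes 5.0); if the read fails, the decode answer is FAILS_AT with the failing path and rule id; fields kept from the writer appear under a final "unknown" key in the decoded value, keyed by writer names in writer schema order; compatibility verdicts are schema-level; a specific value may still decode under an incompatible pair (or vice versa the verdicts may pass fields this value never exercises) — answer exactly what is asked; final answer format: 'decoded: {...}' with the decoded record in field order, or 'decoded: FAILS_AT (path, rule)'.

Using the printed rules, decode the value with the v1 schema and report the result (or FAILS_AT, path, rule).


decoded: {"contact": {"seq": 12, "checksum": 0xC0DE, "quantity": 3, "score": -0.5}, "signature": null, "archived": false, "version": 0, "unknown": {"phone": "alpha"}}

in Shipment below, arrows point writer -> reader
migrating the Shipment value to v1:
  contact.seq := 12
  contact.checksum := 0xC0DE
  contact.quantity := 3
  contact.score := -0.5
  signature := null (not supplied -> null)
  archived := false
  version := 0
  writer phone: kept under "unknown"
  => decoded: {"contact": {"seq": 12, "checksum": 0xC0DE, "quantity": 3, "score": -0.5}, "signature": null, "archived": false, "version": 0, "unknown": {"phone": "alpha"}}
ruling out the remaining Shipment differences:
  field contact in record Shipment: required changed to optional -> a verdict-level change on Shipment — the shown value reads the same


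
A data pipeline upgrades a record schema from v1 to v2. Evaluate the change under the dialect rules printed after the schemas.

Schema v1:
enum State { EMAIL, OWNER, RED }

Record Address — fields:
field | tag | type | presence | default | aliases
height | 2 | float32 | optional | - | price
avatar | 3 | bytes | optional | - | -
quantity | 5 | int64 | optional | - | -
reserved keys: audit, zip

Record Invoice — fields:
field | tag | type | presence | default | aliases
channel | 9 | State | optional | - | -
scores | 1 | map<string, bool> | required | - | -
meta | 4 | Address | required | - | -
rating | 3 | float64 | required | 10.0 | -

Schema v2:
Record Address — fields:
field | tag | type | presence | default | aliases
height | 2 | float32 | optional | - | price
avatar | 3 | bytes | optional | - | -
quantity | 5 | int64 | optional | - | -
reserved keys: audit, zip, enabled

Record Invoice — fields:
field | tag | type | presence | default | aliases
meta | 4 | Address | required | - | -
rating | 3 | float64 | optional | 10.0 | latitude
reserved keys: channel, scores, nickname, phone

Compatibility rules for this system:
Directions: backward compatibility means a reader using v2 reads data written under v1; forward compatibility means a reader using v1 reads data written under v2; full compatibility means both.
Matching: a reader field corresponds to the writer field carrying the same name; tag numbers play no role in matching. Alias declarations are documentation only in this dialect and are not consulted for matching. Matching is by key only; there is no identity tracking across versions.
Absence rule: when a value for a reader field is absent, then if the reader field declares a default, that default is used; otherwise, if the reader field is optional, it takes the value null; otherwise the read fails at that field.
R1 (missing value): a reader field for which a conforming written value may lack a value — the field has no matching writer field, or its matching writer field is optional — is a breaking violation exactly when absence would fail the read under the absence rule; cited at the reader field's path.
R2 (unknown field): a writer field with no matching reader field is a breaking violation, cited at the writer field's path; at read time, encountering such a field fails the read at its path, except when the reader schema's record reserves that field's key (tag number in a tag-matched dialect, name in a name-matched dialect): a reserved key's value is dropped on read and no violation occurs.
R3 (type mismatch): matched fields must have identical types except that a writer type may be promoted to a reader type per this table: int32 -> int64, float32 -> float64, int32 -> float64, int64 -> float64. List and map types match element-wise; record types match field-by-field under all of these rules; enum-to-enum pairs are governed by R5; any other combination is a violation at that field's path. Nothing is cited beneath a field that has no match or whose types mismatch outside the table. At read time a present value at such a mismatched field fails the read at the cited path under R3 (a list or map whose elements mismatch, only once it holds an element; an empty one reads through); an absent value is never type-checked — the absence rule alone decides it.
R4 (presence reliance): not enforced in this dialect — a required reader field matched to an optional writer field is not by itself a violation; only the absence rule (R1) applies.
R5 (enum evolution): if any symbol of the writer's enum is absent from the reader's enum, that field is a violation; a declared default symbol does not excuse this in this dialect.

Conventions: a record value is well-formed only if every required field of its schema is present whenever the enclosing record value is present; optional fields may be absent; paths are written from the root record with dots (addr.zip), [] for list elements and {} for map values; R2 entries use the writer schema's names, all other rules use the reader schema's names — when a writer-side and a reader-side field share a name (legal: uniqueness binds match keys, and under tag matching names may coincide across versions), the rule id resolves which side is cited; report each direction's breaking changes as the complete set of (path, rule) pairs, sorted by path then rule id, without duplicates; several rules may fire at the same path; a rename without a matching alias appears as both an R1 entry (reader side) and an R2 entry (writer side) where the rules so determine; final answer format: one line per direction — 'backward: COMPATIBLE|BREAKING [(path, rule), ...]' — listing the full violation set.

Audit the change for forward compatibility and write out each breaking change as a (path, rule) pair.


in Invoice below, arrows point writer -> reader
checking forward for Invoice: reader v1 against writer v2:
  no writer field matches reader channel
  no writer field matches reader scores
  meta: Address -> Address, writer required; from meta
  rating: float64 -> float64, writer optional; from rating
  meta.height: float32 -> float32, writer optional; from meta.height
  meta.avatar: bytes -> bytes, writer optional; from meta.avatar
  meta.quantity: int64 -> int64, writer optional; from meta.quantity
  violation R1 at scores
  forward on Invoice therefore BREAKING (1)
the other Invoice changes do not affect what is asked:
  removed field channel from record Invoice (its key "channel" joins the reserved list) -> inert for the asked Invoice verdict: nothing fires
  field rating in record Invoice: required changed to optional -> inert for the asked Invoice verdict: nothing fires

forward: BREAKING [(scores, R1)]


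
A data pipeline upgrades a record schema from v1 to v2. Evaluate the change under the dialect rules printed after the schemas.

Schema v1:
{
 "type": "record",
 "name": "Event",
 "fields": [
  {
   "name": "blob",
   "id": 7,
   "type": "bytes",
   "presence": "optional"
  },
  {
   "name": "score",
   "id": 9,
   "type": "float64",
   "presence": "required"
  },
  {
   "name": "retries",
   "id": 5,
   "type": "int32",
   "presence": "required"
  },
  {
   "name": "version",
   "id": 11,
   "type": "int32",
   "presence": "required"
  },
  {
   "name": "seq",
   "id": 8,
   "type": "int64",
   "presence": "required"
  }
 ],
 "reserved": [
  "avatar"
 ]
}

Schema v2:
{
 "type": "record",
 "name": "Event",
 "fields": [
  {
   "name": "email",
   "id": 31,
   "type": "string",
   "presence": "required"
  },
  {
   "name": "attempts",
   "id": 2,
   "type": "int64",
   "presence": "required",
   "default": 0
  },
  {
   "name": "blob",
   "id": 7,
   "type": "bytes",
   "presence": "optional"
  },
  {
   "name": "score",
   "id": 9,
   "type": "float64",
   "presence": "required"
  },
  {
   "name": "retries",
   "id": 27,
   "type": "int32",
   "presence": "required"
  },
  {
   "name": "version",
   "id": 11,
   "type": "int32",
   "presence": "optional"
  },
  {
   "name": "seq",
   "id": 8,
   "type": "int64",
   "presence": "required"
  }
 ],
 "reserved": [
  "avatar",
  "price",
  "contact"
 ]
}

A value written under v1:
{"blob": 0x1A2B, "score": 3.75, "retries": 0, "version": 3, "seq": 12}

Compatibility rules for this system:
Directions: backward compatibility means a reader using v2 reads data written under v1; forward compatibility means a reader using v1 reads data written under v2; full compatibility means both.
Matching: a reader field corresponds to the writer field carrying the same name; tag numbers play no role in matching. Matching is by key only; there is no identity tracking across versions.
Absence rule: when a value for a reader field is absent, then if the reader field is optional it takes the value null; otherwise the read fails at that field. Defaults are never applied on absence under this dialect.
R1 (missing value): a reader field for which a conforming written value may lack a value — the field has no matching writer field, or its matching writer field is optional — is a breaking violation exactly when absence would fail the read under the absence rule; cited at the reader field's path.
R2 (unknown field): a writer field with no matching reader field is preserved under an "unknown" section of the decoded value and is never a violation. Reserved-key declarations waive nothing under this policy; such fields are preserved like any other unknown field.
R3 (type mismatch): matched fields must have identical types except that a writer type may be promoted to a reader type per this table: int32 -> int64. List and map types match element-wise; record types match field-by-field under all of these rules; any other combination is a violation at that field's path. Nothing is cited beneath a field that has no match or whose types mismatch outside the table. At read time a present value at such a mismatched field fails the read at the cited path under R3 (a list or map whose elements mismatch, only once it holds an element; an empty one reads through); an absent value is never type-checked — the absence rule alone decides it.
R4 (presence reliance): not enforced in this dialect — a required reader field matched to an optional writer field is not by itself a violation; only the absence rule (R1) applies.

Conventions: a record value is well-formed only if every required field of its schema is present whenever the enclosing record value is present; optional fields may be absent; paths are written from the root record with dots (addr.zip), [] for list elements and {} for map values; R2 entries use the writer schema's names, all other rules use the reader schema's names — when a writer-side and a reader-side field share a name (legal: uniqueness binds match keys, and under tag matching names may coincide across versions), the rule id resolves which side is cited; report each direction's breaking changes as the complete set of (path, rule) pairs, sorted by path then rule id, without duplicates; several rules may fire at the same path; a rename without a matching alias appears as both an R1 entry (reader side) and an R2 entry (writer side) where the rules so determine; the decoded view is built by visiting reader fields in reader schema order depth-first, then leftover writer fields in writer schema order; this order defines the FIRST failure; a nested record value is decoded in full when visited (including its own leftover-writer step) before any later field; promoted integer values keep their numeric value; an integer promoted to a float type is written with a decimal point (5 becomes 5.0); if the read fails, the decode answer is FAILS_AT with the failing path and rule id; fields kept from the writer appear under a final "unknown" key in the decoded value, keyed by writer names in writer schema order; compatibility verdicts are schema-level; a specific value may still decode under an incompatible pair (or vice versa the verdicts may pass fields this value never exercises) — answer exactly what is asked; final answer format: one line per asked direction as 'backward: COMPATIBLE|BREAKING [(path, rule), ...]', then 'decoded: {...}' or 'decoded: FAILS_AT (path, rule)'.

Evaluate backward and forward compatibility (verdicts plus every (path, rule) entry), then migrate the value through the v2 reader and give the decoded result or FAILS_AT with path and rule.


arrows below run writer -> reader for Event
backward on Event — v2 reading data written by v1:
  no writer field matches reader email
  no writer field matches reader attempts
  blob <- blob (bytes -> bytes, writer optional)
  score <- score (float64 -> float64, writer required)
  retries <- retries (int32 -> int32, writer required)
  version <- version (int32 -> int32, writer required)
  seq <- seq (int64 -> int64, writer required)
  R1 fires at attempts
  R1 fires at email
  backward on Event therefore BREAKING (2)
forward on Event — v1 reading data written by v2:
  blob <- blob (bytes -> bytes, writer optional)
  score <- score (float64 -> float64, writer required)
  retries <- retries (int32 -> int32, writer required)
  version <- version (int32 -> int32, writer optional)
  seq <- seq (int64 -> int64, writer required)
  leftover writer field: email
  leftover writer field: attempts
  R1 fires at version
  forward on Event therefore BREAKING (1)
decode walk for Event under reader schema v2:
  read fails at email under R1 (no fill)
  => FAILS_AT (email, R1)

backward: BREAKING [(attempts, R1), (email, R1)]; forward: BREAKING [(version, R1)]; decoded: FAILS_AT (email, R1)


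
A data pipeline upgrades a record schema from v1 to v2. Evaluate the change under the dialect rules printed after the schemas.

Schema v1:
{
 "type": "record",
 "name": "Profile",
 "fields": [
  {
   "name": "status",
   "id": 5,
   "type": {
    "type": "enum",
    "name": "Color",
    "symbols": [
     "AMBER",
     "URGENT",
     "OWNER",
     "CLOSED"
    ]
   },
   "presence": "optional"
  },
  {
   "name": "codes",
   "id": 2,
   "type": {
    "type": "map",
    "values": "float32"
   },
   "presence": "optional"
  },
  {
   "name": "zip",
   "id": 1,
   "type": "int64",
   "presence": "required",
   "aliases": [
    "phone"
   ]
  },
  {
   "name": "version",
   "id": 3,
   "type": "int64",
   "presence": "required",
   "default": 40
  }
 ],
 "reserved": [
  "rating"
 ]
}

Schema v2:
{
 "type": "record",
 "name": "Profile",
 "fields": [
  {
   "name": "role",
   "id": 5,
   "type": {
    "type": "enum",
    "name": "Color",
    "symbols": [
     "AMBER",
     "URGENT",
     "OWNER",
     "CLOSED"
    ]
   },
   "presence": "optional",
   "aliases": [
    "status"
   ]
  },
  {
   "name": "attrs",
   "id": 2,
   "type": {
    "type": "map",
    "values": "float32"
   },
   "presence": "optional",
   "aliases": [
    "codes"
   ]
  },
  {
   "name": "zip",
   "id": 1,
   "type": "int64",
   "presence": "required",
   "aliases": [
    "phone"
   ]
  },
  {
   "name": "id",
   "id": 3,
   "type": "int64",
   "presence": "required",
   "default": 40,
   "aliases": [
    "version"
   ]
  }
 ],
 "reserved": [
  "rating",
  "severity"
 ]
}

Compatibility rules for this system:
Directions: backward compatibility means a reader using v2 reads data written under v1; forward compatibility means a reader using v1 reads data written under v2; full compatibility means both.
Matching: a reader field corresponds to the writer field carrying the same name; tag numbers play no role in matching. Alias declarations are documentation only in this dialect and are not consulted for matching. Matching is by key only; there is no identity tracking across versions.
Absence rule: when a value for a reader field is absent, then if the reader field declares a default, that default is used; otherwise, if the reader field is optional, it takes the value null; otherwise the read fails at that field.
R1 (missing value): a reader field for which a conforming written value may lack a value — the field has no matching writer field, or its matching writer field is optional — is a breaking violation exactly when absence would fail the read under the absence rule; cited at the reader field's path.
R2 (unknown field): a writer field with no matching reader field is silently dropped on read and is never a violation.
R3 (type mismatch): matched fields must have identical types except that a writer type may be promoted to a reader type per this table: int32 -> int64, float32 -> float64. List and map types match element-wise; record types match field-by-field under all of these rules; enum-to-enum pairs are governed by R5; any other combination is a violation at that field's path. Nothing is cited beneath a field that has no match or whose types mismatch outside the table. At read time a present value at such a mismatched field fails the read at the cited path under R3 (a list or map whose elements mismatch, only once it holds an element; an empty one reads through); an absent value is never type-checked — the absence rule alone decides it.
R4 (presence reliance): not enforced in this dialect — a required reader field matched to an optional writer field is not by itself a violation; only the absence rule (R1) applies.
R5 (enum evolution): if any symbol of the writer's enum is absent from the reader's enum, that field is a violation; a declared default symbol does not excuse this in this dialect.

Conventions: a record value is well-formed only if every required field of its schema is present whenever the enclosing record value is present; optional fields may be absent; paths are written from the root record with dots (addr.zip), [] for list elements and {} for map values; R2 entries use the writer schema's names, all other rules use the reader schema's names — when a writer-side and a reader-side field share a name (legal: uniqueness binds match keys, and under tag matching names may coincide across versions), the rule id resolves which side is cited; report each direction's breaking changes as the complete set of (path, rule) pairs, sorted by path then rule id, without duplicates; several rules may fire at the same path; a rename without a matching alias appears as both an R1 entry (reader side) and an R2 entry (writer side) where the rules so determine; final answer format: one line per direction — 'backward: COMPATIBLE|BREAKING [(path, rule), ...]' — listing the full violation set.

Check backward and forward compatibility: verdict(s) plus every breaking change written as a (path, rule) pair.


backward: COMPATIBLE []; forward: COMPATIBLE []

each type pair in Profile: writer, then reader
checking backward for Profile: reader v2 against writer v1:
  role: no writer-side match
  attrs: no writer-side match
  writer required, int64 -> int64: reader zip maps from writer zip
  id: no writer-side match
  status (writer side), unknown to reader
  codes (writer side), unknown to reader
  version (writer side), unknown to reader
  => no violations; backward on Profile: COMPATIBLE
checking forward for Profile: reader v1 against writer v2:
  status: no writer-side match
  codes: no writer-side match
  writer required, int64 -> int64: reader zip maps from writer zip
  version: no writer-side match
  role (writer side), unknown to reader
  attrs (writer side), unknown to reader
  id (writer side), unknown to reader
  => no violations; forward on Profile: COMPATIBLE


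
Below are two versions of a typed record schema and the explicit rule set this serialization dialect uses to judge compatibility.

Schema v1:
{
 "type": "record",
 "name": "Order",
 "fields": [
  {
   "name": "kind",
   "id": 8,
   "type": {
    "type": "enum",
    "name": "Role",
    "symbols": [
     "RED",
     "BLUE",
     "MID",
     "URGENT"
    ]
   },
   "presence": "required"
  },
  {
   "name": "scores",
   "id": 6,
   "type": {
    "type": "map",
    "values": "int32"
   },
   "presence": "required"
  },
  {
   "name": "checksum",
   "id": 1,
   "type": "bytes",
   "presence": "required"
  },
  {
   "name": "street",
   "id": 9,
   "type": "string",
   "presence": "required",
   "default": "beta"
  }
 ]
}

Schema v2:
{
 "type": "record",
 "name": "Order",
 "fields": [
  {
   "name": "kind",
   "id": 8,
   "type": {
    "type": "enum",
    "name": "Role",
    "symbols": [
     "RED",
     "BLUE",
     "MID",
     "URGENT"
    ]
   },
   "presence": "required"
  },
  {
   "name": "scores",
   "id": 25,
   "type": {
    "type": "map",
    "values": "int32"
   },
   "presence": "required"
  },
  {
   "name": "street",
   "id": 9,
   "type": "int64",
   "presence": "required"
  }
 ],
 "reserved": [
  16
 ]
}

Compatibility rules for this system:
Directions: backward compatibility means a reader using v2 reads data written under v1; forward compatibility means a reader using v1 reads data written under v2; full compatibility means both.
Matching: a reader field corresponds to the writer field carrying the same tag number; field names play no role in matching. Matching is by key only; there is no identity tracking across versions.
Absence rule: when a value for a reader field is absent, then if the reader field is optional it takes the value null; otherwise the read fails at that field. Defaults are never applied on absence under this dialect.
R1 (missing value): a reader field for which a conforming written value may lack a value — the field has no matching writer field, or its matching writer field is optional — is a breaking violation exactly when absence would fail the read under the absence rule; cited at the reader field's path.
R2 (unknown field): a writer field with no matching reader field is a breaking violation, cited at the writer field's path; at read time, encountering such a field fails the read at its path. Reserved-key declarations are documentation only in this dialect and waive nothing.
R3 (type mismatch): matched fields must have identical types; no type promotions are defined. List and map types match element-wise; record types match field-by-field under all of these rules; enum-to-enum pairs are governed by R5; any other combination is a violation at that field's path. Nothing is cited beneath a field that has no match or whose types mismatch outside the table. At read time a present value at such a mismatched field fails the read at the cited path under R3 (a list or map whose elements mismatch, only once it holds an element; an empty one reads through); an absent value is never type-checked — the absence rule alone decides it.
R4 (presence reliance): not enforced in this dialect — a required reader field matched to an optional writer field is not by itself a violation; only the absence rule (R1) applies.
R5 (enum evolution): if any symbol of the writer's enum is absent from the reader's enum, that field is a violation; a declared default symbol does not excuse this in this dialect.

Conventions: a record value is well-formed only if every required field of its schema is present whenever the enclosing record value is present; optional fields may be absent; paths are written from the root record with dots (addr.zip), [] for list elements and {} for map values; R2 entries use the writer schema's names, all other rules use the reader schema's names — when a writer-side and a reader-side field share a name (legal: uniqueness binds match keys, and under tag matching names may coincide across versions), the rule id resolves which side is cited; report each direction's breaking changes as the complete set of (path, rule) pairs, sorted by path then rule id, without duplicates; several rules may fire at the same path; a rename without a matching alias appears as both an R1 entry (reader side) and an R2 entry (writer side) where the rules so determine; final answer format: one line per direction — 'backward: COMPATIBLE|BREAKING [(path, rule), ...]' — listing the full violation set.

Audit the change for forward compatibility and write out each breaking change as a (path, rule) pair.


the writer's type comes first in each Order pair
forward for Order (reader v1, writer v2):
  writer required, Role -> Role: reader kind maps from writer kind
  scores: no writer-side match
  checksum: no writer-side match
  writer required, int64 -> string: reader street maps from writer street
  writer field scores has no reader counterpart
  rule R1 violated at checksum
  rule R1 violated at scores
  rule R2 violated at scores
  rule R3 violated at street
  => forward: BREAKING (4)

forward: BREAKING [(checksum, R1), (scores, R1), (scores, R2), (street, R3)]


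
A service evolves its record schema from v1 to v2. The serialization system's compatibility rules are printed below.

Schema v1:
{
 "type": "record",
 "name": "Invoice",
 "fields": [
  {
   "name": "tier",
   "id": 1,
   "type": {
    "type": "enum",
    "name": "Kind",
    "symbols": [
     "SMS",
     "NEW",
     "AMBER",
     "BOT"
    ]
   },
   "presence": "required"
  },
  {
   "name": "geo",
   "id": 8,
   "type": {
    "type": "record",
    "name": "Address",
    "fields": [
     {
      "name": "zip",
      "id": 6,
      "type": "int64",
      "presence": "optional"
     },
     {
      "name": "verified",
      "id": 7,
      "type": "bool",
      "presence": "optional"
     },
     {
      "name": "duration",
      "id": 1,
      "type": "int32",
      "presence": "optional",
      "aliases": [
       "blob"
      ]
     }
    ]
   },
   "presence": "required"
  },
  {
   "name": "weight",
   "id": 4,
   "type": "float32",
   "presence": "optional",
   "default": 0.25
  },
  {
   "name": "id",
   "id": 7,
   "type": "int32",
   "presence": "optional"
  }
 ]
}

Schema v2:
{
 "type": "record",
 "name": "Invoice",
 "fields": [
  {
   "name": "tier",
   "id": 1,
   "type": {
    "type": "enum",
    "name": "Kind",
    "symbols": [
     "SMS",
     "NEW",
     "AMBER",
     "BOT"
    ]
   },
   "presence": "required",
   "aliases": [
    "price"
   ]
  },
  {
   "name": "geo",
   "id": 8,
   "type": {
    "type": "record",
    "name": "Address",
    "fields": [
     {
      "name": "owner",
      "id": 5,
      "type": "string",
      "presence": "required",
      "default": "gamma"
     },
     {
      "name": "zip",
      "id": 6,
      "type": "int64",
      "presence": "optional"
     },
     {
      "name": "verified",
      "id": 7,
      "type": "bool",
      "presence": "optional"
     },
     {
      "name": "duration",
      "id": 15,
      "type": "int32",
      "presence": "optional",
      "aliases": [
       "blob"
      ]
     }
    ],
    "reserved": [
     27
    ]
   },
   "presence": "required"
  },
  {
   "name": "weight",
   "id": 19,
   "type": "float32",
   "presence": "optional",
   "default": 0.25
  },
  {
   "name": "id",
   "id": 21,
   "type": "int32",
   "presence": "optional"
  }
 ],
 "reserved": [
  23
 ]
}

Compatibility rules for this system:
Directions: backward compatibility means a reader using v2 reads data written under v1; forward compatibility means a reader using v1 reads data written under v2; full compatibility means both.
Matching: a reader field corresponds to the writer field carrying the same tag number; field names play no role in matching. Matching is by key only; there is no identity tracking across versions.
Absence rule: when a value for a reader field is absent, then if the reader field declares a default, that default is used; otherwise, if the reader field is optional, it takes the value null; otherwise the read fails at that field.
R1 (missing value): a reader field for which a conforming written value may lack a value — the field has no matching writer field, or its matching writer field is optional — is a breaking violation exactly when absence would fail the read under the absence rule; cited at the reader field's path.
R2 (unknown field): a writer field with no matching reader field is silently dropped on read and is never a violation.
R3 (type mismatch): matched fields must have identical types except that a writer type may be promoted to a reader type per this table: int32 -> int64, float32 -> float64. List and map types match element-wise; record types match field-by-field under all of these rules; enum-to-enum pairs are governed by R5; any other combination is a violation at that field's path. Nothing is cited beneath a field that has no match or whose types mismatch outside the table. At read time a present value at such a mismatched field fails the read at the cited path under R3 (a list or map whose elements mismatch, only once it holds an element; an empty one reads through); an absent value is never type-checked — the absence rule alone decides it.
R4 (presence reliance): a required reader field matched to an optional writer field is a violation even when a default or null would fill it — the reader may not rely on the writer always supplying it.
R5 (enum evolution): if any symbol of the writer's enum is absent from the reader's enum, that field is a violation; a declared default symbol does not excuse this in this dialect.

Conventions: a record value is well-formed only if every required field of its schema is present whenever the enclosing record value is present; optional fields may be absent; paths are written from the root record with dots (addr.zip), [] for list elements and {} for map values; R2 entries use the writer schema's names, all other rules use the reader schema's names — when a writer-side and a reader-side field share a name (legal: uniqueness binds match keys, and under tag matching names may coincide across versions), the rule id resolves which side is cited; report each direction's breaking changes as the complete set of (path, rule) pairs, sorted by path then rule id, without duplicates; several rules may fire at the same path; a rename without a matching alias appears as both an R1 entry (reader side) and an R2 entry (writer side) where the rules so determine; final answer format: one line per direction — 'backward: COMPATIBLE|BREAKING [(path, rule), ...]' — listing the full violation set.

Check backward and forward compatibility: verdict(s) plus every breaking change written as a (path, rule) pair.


backward: COMPATIBLE []; forward: COMPATIBLE []

in Invoice below, arrows point writer -> reader
backward for Invoice (reader v2, writer v1):
  tier: Kind -> Kind, writer required; from tier
  geo: Address -> Address, writer required; from geo
  no writer field matches reader weight
  no writer field matches reader id
  writer field weight has no reader counterpart
  writer field id has no reader counterpart
  no writer field matches reader geo.owner
  geo.zip: int64 -> int64, writer optional; from geo.zip
  geo.verified: bool -> bool, writer optional; from geo.verified
  no writer field matches reader geo.duration
  writer field geo.duration has no reader counterpart
  => backward: COMPATIBLE
forward for Invoice (reader v1, writer v2):
  tier: Kind -> Kind, writer required; from tier
  geo: Address -> Address, writer required; from geo
  no writer field matches reader weight
  no writer field matches reader id
  writer field weight has no reader counterpart
  writer field id has no reader counterpart
  geo.zip: int64 -> int64, writer optional; from geo.zip
  geo.verified: bool -> bool, writer optional; from geo.verified
  no writer field matches reader geo.duration
  writer field geo.owner has no reader counterpart
  writer field geo.duration has no reader counterpart
  => forward: COMPATIBLE


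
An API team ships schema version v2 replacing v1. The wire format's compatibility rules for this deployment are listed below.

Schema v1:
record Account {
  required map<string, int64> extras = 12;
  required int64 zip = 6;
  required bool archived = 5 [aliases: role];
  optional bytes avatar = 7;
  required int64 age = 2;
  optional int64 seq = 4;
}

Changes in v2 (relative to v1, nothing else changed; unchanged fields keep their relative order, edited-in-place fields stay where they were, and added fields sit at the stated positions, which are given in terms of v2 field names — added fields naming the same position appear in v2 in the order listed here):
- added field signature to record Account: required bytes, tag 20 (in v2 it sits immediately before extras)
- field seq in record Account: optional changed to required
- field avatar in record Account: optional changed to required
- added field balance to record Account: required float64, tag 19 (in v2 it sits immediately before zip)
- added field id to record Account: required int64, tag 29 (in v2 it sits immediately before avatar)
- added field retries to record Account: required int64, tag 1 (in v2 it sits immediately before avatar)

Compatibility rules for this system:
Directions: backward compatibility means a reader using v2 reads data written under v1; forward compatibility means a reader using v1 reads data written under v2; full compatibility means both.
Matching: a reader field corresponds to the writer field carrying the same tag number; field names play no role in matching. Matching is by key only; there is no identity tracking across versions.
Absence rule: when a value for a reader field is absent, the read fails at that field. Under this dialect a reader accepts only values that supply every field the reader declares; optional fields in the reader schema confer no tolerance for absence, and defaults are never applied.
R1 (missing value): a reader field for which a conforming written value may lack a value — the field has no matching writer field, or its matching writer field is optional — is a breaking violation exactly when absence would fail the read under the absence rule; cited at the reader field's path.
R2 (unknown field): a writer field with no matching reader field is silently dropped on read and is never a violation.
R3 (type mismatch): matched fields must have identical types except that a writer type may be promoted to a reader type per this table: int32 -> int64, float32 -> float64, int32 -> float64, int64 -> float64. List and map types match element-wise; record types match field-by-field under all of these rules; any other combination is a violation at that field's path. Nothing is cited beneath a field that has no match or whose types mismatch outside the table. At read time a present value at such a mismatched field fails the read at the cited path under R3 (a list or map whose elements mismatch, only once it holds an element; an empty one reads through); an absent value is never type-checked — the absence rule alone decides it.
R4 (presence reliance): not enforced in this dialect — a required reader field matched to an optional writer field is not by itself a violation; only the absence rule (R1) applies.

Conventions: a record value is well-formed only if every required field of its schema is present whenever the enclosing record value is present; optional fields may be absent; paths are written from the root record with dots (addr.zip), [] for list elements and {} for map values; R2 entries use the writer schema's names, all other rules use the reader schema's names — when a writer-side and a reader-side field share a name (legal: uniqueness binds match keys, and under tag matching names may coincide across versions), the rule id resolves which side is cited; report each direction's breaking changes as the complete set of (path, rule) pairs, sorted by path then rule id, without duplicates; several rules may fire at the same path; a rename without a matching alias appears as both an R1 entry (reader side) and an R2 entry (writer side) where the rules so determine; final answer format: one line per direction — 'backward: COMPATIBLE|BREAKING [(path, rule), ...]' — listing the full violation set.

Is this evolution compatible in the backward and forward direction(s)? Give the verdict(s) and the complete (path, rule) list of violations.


each type pair in Account: writer, then reader
backward analysis of Account with v2 as reader and v1 as writer:
  signature: no writer match
  extras: paired with writer extras (map<string, int64> -> map<string, int64>; writer required)
  balance: no writer match
  zip: paired with writer zip (int64 -> int64; writer required)
  archived: paired with writer archived (bool -> bool; writer required)
  id: no writer match
  retries: no writer match
  avatar: paired with writer avatar (bytes -> bytes; writer optional)
  age: paired with writer age (int64 -> int64; writer required)
  seq: paired with writer seq (int64 -> int64; writer optional)
  violation R1 at avatar
  violation R1 at balance
  violation R1 at id
  violation R1 at retries
  violation R1 at seq
  violation R1 at signature
  => backward: BREAKING (6)
forward analysis of Account with v1 as reader and v2 as writer:
  extras: paired with writer extras (map<string, int64> -> map<string, int64>; writer required)
  zip: paired with writer zip (int64 -> int64; writer required)
  archived: paired with writer archived (bool -> bool; writer required)
  avatar: paired with writer avatar (bytes -> bytes; writer required)
  age: paired with writer age (int64 -> int64; writer required)
  seq: paired with writer seq (int64 -> int64; writer required)
  writer signature: unknown to reader
  writer balance: unknown to reader
  writer id: unknown to reader
  writer retries: unknown to reader
  => forward: COMPATIBLE

backward: BREAKING [(avatar, R1), (balance, R1), (id, R1), (retries, R1), (seq, R1), (signature, R1)]; forward: COMPATIBLE []
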